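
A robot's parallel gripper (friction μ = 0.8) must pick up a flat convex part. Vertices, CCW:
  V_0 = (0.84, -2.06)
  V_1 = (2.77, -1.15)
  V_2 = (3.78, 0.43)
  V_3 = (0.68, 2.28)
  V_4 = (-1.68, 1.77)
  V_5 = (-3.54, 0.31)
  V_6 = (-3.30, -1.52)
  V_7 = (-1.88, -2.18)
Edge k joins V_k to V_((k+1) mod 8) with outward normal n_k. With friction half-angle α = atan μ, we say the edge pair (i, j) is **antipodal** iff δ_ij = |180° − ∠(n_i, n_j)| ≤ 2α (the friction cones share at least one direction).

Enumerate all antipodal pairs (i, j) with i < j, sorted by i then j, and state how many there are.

α = atan 0.8 = 38.66°;  2α = 77.32°
n_0 = (+0.4265, -0.9045)
n_1 = (+0.8426, -0.5386)
n_2 = (+0.5125, +0.8587)
n_3 = (-0.2112, +0.9774)
n_4 = (-0.6174, +0.7866)
n_5 = (-0.9915, -0.1300)
n_6 = (-0.4215, -0.9068)
n_7 = (+0.0441, -0.9990)
  (0,1): δ = 147.83°  ·
  (0,2): δ = 56.07°  ✓
  (0,3): δ = 13.05°  ✓
  (0,4): δ = 12.89°  ✓
  (0,5): δ = 72.23°  ✓
  (0,6): δ = 129.83°  ·
  (0,7): δ = 157.28°  ·
  (1,2): δ = 88.24°  ·
  (1,3): δ = 45.22°  ✓
  (1,4): δ = 19.28°  ✓
  (1,5): δ = 40.06°  ✓
  (1,6): δ = 97.66°  ·
  (1,7): δ = 125.11°  ·
  (2,3): δ = 136.98°  ·
  (2,4): δ = 111.04°  ·
  (2,5): δ = 51.70°  ✓
  (2,6): δ = 5.90°  ✓
  (2,7): δ = 33.35°  ✓
  (3,4): δ = 154.06°  ·
  (3,5): δ = 94.72°  ·
  (3,6): δ = 37.12°  ✓
  (3,7): δ = 9.67°  ✓
  (4,5): δ = 120.66°  ·
  (4,6): δ = 63.06°  ✓
  (4,7): δ = 35.60°  ✓
  (5,6): δ = 122.40°  ·
  (5,7): δ = 94.95°  ·
  (6,7): δ = 152.55°  ·
antipodal pairs: 14

count = 14; pairs: (0,2), (0,3), (0,4), (0,5), (1,3), (1,4), (1,5), (2,5), (2,6), (2,7), (3,6), (3,7), (4,6), (4,7)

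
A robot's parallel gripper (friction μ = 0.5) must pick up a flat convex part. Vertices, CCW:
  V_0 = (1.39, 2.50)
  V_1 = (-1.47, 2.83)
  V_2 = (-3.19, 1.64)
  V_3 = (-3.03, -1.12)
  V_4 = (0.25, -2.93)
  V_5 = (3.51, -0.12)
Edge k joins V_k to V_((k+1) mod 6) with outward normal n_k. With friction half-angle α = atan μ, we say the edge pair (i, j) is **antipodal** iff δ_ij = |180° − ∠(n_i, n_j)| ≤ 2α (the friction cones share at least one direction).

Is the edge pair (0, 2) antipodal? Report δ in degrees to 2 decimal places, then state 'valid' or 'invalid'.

α = atan 0.5 = 26.57°;  2α = 53.13°
edge 0: e_0 = (-2.86, +0.33);  n_0 = (+0.1146, +0.9934)
edge 2: e_2 = (+0.16, -2.76);  n_2 = (-0.9983, -0.0579)
∠(n_0, n_2) = 99.90°
δ = |180° − 99.90°| = 80.10°
80.10° > 2α = 53.13°  →  invalid

δ = 80.10°, invalid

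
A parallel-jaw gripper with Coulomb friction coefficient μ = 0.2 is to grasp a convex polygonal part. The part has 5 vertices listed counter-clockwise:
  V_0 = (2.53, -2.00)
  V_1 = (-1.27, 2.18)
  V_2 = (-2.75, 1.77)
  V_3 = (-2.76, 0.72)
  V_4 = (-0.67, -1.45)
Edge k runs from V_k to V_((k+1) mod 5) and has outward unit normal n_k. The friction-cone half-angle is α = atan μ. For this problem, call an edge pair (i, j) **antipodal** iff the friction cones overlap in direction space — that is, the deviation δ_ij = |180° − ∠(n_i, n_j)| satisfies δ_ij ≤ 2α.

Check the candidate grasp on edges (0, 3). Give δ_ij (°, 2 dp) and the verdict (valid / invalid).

δ = 1.65°, valid

α = atan 0.2 = 11.31°;  2α = 22.62°
edge 0: e_0 = (-3.80, +4.18);  n_0 = (+0.7399, +0.6727)
edge 3: e_3 = (+2.09, -2.17);  n_3 = (-0.7203, -0.6937)
∠(n_0, n_3) = 178.35°
δ = |180° − 178.35°| = 1.65°
1.65° ≤ 2α = 22.62°  →  valid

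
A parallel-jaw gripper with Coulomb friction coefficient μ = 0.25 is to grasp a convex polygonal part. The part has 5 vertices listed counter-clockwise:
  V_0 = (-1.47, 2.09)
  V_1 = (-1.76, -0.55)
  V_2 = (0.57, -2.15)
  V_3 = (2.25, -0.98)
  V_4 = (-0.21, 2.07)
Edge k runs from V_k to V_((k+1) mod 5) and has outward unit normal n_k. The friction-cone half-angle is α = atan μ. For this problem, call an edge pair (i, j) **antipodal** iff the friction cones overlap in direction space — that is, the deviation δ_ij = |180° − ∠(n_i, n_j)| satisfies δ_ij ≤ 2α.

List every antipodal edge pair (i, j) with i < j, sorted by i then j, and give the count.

count = 1; pairs: (1,3)

α = atan 0.25 = 14.04°;  2α = 28.07°
n_0 = (-0.9940, +0.1092)
n_1 = (-0.5661, -0.8244)
n_2 = (+0.5715, -0.8206)
n_3 = (+0.7784, +0.6278)
n_4 = (+0.0159, +0.9999)
  (0,1): δ = 118.21°  ·
  (0,2): δ = 48.88°  ·
  (0,3): δ = 45.16°  ·
  (0,4): δ = 95.36°  ·
  (1,2): δ = 110.67°  ·
  (1,3): δ = 16.63°  ✓
  (1,4): δ = 33.57°  ·
  (2,3): δ = 85.97°  ·
  (2,4): δ = 35.76°  ·
  (3,4): δ = 129.80°  ·
antipodal pairs: 1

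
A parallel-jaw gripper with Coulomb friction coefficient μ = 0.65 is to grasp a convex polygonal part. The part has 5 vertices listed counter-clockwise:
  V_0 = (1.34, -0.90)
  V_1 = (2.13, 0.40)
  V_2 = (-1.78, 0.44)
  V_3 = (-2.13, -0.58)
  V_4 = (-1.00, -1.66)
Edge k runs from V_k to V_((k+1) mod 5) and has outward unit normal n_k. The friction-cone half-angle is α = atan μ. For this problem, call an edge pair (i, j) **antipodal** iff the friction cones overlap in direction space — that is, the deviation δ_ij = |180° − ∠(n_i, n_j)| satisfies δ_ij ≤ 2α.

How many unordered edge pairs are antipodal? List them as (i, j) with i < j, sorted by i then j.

α = atan 0.65 = 33.02°;  2α = 66.05°
n_0 = (+0.8546, -0.5193)
n_1 = (+0.0102, +0.9999)
n_2 = (-0.9459, +0.3246)
n_3 = (-0.6909, -0.7229)
n_4 = (+0.3089, -0.9511)
  (0,1): δ = 59.30°  ✓
  (0,2): δ = 12.35°  ✓
  (0,3): δ = 77.58°  ·
  (0,4): δ = 139.28°  ·
  (1,2): δ = 108.35°  ·
  (1,3): δ = 43.12°  ✓
  (1,4): δ = 18.58°  ✓
  (2,3): δ = 114.76°  ·
  (2,4): δ = 53.07°  ✓
  (3,4): δ = 118.30°  ·
antipodal pairs: 5

count = 5; pairs: (0,1), (0,2), (1,3), (1,4), (2,4)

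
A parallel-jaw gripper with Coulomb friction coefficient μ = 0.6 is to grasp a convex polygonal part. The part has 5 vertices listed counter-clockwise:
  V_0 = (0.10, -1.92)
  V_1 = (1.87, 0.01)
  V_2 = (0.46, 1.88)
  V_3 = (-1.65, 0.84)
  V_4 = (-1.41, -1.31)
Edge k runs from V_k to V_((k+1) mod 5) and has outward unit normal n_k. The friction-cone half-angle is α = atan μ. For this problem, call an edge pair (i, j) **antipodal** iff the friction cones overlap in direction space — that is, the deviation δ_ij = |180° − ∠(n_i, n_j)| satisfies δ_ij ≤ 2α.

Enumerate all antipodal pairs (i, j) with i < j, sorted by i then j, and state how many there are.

count = 5; pairs: (0,2), (0,3), (1,3), (1,4), (2,4)

α = atan 0.6 = 30.96°;  2α = 61.93°
n_0 = (+0.7370, -0.6759)
n_1 = (+0.7985, +0.6020)
n_2 = (-0.4421, +0.8970)
n_3 = (-0.9938, -0.1109)
n_4 = (-0.3746, -0.9272)
  (0,1): δ = 100.46°  ·
  (0,2): δ = 21.24°  ✓
  (0,3): δ = 48.89°  ✓
  (0,4): δ = 110.53°  ·
  (1,2): δ = 100.78°  ·
  (1,3): δ = 30.65°  ✓
  (1,4): δ = 30.99°  ✓
  (2,3): δ = 109.87°  ·
  (2,4): δ = 48.24°  ✓
  (3,4): δ = 118.37°  ·
antipodal pairs: 5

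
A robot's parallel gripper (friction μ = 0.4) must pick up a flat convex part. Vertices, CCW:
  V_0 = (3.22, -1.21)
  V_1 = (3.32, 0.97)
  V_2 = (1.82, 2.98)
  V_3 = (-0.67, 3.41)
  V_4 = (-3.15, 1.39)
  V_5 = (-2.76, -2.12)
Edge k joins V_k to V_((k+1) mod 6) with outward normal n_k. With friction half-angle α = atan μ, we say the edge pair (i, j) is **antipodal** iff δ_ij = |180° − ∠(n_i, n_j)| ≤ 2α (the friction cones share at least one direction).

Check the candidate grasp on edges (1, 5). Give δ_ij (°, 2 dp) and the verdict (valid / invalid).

α = atan 0.4 = 21.80°;  2α = 43.60°
edge 1: e_1 = (-1.50, +2.01);  n_1 = (+0.8014, +0.5981)
edge 5: e_5 = (+5.98, +0.91);  n_5 = (+0.1504, -0.9886)
∠(n_1, n_5) = 118.08°
δ = |180° − 118.08°| = 61.92°
61.92° > 2α = 43.60°  →  invalid

δ = 61.92°, invalid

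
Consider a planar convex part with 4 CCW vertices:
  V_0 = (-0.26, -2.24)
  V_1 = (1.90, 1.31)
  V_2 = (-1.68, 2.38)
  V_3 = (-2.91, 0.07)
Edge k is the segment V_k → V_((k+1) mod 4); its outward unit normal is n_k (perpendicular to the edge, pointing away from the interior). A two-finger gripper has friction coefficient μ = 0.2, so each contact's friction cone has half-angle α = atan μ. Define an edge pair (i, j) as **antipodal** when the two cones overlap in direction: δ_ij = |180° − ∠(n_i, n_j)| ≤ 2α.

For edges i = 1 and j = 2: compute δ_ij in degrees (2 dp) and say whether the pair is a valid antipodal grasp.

δ = 101.39°, invalid

α = atan 0.2 = 11.31°;  2α = 22.62°
edge 1: e_1 = (-3.58, +1.07);  n_1 = (+0.2864, +0.9581)
edge 2: e_2 = (-1.23, -2.31);  n_2 = (-0.8827, +0.4700)
∠(n_1, n_2) = 78.61°
δ = |180° − 78.61°| = 101.39°
101.39° > 2α = 22.62°  →  invalid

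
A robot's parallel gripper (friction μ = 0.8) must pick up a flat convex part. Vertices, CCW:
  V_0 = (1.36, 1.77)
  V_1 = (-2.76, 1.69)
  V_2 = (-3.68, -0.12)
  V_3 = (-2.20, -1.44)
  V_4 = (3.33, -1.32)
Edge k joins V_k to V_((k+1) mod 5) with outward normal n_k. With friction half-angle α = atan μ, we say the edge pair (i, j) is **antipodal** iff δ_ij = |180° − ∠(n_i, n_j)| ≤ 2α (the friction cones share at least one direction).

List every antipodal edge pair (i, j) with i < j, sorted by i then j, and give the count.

count = 6; pairs: (0,2), (0,3), (1,3), (1,4), (2,4), (3,4)

α = atan 0.8 = 38.66°;  2α = 77.32°
n_0 = (-0.0194, +0.9998)
n_1 = (-0.8915, +0.4531)
n_2 = (-0.6656, -0.7463)
n_3 = (+0.0217, -0.9998)
n_4 = (+0.8432, +0.5376)
  (0,1): δ = 118.06°  ·
  (0,2): δ = 42.84°  ✓
  (0,3): δ = 0.13°  ✓
  (0,4): δ = 121.41°  ·
  (1,2): δ = 104.79°  ·
  (1,3): δ = 61.81°  ✓
  (1,4): δ = 59.46°  ✓
  (2,3): δ = 137.03°  ·
  (2,4): δ = 15.75°  ✓
  (3,4): δ = 58.72°  ✓
antipodal pairs: 6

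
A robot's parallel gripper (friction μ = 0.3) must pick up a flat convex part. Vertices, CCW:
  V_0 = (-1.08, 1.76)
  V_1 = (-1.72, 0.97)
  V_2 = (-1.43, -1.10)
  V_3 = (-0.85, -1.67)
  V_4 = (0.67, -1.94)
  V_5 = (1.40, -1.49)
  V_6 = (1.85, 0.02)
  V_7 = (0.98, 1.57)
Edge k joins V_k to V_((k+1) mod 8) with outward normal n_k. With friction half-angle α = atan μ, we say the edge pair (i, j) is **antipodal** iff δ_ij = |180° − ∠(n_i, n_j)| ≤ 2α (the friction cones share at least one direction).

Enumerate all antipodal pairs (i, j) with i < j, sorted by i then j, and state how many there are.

count = 6; pairs: (0,4), (0,5), (1,5), (1,6), (2,6), (3,7)

α = atan 0.3 = 16.70°;  2α = 33.40°
n_0 = (-0.7770, +0.6295)
n_1 = (-0.9903, -0.1387)
n_2 = (-0.7009, -0.7132)
n_3 = (-0.1749, -0.9846)
n_4 = (+0.5247, -0.8513)
n_5 = (+0.9583, -0.2856)
n_6 = (+0.8720, +0.4895)
n_7 = (+0.0918, +0.9958)
  (0,1): δ = 133.01°  ·
  (0,2): δ = 95.49°  ·
  (0,3): δ = 61.06°  ·
  (0,4): δ = 19.34°  ✓
  (0,5): δ = 22.42°  ✓
  (0,6): δ = 68.32°  ·
  (0,7): δ = 123.74°  ·
  (1,2): δ = 142.48°  ·
  (1,3): δ = 108.05°  ·
  (1,4): δ = 66.32°  ·
  (1,5): δ = 24.57°  ✓
  (1,6): δ = 21.33°  ✓
  (1,7): δ = 76.76°  ·
  (2,3): δ = 145.57°  ·
  (2,4): δ = 103.85°  ·
  (2,5): δ = 62.09°  ·
  (2,6): δ = 16.19°  ✓
  (2,7): δ = 39.23°  ·
  (3,4): δ = 138.28°  ·
  (3,5): δ = 96.52°  ·
  (3,6): δ = 50.62°  ·
  (3,7): δ = 4.80°  ✓
  (4,5): δ = 138.25°  ·
  (4,6): δ = 92.35°  ·
  (4,7): δ = 36.92°  ·
  (5,6): δ = 134.10°  ·
  (5,7): δ = 78.67°  ·
  (6,7): δ = 124.57°  ·
antipodal pairs: 6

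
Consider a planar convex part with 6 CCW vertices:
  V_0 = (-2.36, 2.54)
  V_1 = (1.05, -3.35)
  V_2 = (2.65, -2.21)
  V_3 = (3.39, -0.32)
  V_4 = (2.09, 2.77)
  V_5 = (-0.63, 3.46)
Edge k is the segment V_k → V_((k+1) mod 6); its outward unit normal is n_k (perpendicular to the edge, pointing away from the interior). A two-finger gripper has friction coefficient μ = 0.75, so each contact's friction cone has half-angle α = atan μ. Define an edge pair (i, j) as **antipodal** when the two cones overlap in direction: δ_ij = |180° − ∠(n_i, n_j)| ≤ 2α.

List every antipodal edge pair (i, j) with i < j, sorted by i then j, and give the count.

α = atan 0.75 = 36.87°;  2α = 73.74°
n_0 = (-0.8654, -0.5010)
n_1 = (+0.5803, -0.8144)
n_2 = (+0.9312, -0.3646)
n_3 = (+0.9217, +0.3878)
n_4 = (+0.2459, +0.9693)
n_5 = (-0.4695, +0.8829)
  (0,1): δ = 84.60°  ·
  (0,2): δ = 51.45°  ✓
  (0,3): δ = 7.25°  ✓
  (0,4): δ = 45.70°  ✓
  (0,5): δ = 87.94°  ·
  (1,2): δ = 146.85°  ·
  (1,3): δ = 102.65°  ·
  (1,4): δ = 49.70°  ✓
  (1,5): δ = 7.47°  ✓
  (2,3): δ = 135.80°  ·
  (2,4): δ = 82.85°  ·
  (2,5): δ = 40.61°  ✓
  (3,4): δ = 127.05°  ·
  (3,5): δ = 84.81°  ·
  (4,5): δ = 137.76°  ·
antipodal pairs: 6

count = 6; pairs: (0,2), (0,3), (0,4), (1,4), (1,5), (2,5)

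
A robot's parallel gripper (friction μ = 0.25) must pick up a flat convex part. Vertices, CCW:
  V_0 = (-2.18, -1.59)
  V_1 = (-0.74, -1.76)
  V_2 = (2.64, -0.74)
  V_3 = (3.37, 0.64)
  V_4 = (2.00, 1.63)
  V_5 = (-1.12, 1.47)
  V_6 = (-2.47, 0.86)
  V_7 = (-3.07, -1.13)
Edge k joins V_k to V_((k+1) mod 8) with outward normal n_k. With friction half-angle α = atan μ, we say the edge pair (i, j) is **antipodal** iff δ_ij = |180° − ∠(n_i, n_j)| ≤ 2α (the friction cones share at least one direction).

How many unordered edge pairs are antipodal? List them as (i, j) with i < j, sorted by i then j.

count = 5; pairs: (0,4), (1,4), (1,5), (2,6), (3,7)

α = atan 0.25 = 14.04°;  2α = 28.07°
n_0 = (-0.1172, -0.9931)
n_1 = (+0.2889, -0.9574)
n_2 = (+0.8839, -0.4676)
n_3 = (+0.5857, +0.8105)
n_4 = (-0.0512, +0.9987)
n_5 = (-0.4118, +0.9113)
n_6 = (-0.9574, +0.2887)
n_7 = (-0.4592, -0.8884)
  (0,1): δ = 156.47°  ·
  (0,2): δ = 111.15°  ·
  (0,3): δ = 29.12°  ·
  (0,4): δ = 9.67°  ✓
  (0,5): δ = 31.05°  ·
  (0,6): δ = 79.95°  ·
  (0,7): δ = 159.40°  ·
  (1,2): δ = 134.67°  ·
  (1,3): δ = 52.65°  ·
  (1,4): δ = 13.86°  ✓
  (1,5): δ = 7.52°  ✓
  (1,6): δ = 56.43°  ·
  (1,7): δ = 135.88°  ·
  (2,3): δ = 97.97°  ·
  (2,4): δ = 59.19°  ·
  (2,5): δ = 37.81°  ·
  (2,6): δ = 11.10°  ✓
  (2,7): δ = 90.55°  ·
  (3,4): δ = 141.21°  ·
  (3,5): δ = 119.83°  ·
  (3,6): δ = 70.93°  ·
  (3,7): δ = 8.52°  ✓
  (4,5): δ = 158.62°  ·
  (4,6): δ = 109.71°  ·
  (4,7): δ = 30.27°  ·
  (5,6): δ = 131.09°  ·
  (5,7): δ = 51.65°  ·
  (6,7): δ = 100.55°  ·
antipodal pairs: 5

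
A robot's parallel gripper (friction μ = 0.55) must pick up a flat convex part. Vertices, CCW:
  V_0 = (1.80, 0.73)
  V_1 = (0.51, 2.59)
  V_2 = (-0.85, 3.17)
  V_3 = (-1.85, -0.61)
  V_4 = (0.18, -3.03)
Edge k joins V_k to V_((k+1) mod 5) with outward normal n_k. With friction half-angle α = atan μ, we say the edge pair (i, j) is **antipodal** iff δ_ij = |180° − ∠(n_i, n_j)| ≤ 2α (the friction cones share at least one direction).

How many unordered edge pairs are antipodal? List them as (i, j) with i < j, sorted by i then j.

count = 4; pairs: (0,2), (0,3), (1,3), (2,4)

α = atan 0.55 = 28.81°;  2α = 57.62°
n_0 = (+0.8217, +0.5699)
n_1 = (+0.3923, +0.9198)
n_2 = (-0.9667, +0.2558)
n_3 = (-0.7661, -0.6427)
n_4 = (+0.9184, -0.3957)
  (0,1): δ = 147.84°  ·
  (0,2): δ = 49.56°  ✓
  (0,3): δ = 5.25°  ✓
  (0,4): δ = 121.95°  ·
  (1,2): δ = 81.72°  ·
  (1,3): δ = 26.91°  ✓
  (1,4): δ = 89.79°  ·
  (2,3): δ = 125.19°  ·
  (2,4): δ = 8.49°  ✓
  (3,4): δ = 63.30°  ·
antipodal pairs: 4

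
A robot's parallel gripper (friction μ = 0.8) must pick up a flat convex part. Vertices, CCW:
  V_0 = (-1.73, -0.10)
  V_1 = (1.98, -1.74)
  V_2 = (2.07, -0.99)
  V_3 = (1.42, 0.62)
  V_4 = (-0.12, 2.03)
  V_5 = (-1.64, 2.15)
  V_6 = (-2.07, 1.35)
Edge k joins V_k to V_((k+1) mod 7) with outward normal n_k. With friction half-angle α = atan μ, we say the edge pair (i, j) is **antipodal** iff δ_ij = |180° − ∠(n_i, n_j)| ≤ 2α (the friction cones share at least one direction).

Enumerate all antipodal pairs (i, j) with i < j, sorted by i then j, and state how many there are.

count = 11; pairs: (0,1), (0,2), (0,3), (0,4), (1,5), (1,6), (2,5), (2,6), (3,5), (3,6), (4,6)

α = atan 0.8 = 38.66°;  2α = 77.32°
n_0 = (-0.4043, -0.9146)
n_1 = (+0.9929, -0.1191)
n_2 = (+0.9273, +0.3744)
n_3 = (+0.6753, +0.7376)
n_4 = (+0.0787, +0.9969)
n_5 = (-0.8808, +0.4734)
n_6 = (-0.9736, -0.2283)
  (0,1): δ = 73.00°  ✓
  (0,2): δ = 44.17°  ✓
  (0,3): δ = 18.63°  ✓
  (0,4): δ = 19.33°  ✓
  (0,5): δ = 85.59°  ·
  (0,6): δ = 127.04°  ·
  (1,2): δ = 151.17°  ·
  (1,3): δ = 125.63°  ·
  (1,4): δ = 87.67°  ·
  (1,5): δ = 21.42°  ✓
  (1,6): δ = 20.04°  ✓
  (2,3): δ = 154.46°  ·
  (2,4): δ = 116.50°  ·
  (2,5): δ = 50.24°  ✓
  (2,6): δ = 8.79°  ✓
  (3,4): δ = 142.04°  ·
  (3,5): δ = 75.78°  ✓
  (3,6): δ = 34.33°  ✓
  (4,5): δ = 113.74°  ·
  (4,6): δ = 72.29°  ✓
  (5,6): δ = 138.55°  ·
antipodal pairs: 11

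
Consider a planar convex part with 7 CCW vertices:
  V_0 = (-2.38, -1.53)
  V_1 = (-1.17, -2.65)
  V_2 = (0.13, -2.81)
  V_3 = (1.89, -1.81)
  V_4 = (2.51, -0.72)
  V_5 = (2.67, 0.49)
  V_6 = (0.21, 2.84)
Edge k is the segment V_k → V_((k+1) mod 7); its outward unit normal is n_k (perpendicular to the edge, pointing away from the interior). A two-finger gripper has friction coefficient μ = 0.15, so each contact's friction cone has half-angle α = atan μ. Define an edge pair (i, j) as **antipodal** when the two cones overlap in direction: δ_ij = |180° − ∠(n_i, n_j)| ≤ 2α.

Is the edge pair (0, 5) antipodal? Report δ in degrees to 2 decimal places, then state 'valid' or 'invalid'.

α = atan 0.15 = 8.53°;  2α = 17.06°
edge 0: e_0 = (+1.21, -1.12);  n_0 = (-0.6793, -0.7339)
edge 5: e_5 = (-2.46, +2.35);  n_5 = (+0.6908, +0.7231)
∠(n_0, n_5) = 179.10°
δ = |180° − 179.10°| = 0.90°
0.90° ≤ 2α = 17.06°  →  valid

δ = 0.90°, valid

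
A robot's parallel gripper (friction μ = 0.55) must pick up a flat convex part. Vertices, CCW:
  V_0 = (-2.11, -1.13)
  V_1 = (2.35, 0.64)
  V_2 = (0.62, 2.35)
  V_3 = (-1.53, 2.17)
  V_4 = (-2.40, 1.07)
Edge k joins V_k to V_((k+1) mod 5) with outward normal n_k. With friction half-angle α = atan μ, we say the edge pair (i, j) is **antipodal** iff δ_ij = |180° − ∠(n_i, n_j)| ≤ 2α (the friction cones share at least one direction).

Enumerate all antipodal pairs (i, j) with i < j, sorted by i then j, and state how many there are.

α = atan 0.55 = 28.81°;  2α = 57.62°
n_0 = (+0.3689, -0.9295)
n_1 = (+0.7030, +0.7112)
n_2 = (-0.0834, +0.9965)
n_3 = (-0.7843, +0.6203)
n_4 = (-0.9914, -0.1307)
  (0,1): δ = 66.31°  ·
  (0,2): δ = 16.86°  ✓
  (0,3): δ = 30.01°  ✓
  (0,4): δ = 75.86°  ·
  (1,2): δ = 130.55°  ·
  (1,3): δ = 83.67°  ·
  (1,4): δ = 37.82°  ✓
  (2,3): δ = 133.13°  ·
  (2,4): δ = 87.28°  ·
  (3,4): δ = 134.15°  ·
antipodal pairs: 3

count = 3; pairs: (0,2), (0,3), (1,4)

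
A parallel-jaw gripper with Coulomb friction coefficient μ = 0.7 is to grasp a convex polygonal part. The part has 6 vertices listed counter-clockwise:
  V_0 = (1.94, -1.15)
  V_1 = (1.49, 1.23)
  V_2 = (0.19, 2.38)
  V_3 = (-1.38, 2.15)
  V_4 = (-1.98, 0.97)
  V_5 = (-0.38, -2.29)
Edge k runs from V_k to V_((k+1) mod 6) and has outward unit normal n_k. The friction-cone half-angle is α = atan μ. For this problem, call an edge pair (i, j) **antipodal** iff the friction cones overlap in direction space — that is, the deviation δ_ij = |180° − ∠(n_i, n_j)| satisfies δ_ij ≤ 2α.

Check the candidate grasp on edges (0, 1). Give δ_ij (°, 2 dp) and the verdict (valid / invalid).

δ = 142.20°, invalid

α = atan 0.7 = 34.99°;  2α = 69.98°
edge 0: e_0 = (-0.45, +2.38);  n_0 = (+0.9826, +0.1858)
edge 1: e_1 = (-1.30, +1.15);  n_1 = (+0.6626, +0.7490)
∠(n_0, n_1) = 37.80°
δ = |180° − 37.80°| = 142.20°
142.20° > 2α = 69.98°  →  invalid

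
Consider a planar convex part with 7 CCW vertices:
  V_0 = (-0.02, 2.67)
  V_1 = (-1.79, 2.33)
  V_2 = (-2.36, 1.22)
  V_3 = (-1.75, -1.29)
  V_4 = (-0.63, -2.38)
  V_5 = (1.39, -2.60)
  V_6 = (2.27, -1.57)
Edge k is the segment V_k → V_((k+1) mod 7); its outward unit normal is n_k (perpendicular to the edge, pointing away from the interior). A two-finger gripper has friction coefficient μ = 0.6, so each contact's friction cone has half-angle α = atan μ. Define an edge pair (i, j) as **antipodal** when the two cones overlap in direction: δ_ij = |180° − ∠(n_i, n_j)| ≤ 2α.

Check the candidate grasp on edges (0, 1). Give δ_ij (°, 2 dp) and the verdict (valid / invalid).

α = atan 0.6 = 30.96°;  2α = 61.93°
edge 0: e_0 = (-1.77, -0.34);  n_0 = (-0.1886, +0.9820)
edge 1: e_1 = (-0.57, -1.11);  n_1 = (-0.8896, +0.4568)
∠(n_0, n_1) = 51.95°
δ = |180° − 51.95°| = 128.05°
128.05° > 2α = 61.93°  →  invalid

δ = 128.05°, invalid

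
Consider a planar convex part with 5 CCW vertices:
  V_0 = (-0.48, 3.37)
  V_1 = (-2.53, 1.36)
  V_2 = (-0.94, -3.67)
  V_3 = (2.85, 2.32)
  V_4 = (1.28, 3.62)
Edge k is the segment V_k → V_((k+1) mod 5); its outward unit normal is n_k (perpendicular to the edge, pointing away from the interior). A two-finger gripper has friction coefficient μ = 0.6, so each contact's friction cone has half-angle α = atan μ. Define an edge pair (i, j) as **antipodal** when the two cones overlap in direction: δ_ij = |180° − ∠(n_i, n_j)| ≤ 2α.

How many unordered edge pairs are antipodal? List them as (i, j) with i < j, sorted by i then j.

α = atan 0.6 = 30.96°;  2α = 61.93°
n_0 = (-0.7001, +0.7140)
n_1 = (-0.9535, -0.3014)
n_2 = (+0.8451, -0.5347)
n_3 = (+0.6378, +0.7702)
n_4 = (-0.1406, +0.9901)
  (0,1): δ = 116.89°  ·
  (0,2): δ = 13.24°  ✓
  (0,3): δ = 95.94°  ·
  (0,4): δ = 143.65°  ·
  (1,2): δ = 49.86°  ✓
  (1,3): δ = 32.83°  ✓
  (1,4): δ = 80.54°  ·
  (2,3): δ = 97.30°  ·
  (2,4): δ = 49.59°  ✓
  (3,4): δ = 132.29°  ·
antipodal pairs: 4

count = 4; pairs: (0,2), (1,2), (1,3), (2,4)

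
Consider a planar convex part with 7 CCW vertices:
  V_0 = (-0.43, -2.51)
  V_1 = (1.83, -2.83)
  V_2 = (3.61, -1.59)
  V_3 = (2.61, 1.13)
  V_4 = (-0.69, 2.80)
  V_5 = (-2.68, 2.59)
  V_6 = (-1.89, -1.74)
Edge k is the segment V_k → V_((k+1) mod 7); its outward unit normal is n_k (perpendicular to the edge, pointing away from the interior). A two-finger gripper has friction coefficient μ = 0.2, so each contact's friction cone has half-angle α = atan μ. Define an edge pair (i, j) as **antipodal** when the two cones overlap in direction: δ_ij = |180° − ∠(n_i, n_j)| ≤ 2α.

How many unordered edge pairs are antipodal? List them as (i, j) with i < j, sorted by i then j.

α = atan 0.2 = 11.31°;  2α = 22.62°
n_0 = (-0.1402, -0.9901)
n_1 = (+0.5716, -0.8205)
n_2 = (+0.9386, +0.3451)
n_3 = (+0.4515, +0.8923)
n_4 = (-0.1049, +0.9945)
n_5 = (-0.9838, -0.1795)
n_6 = (-0.4665, -0.8845)
  (0,1): δ = 137.08°  ·
  (0,2): δ = 61.76°  ·
  (0,3): δ = 18.78°  ✓
  (0,4): δ = 14.08°  ✓
  (0,5): δ = 108.40°  ·
  (0,6): δ = 160.25°  ·
  (1,2): δ = 104.68°  ·
  (1,3): δ = 61.70°  ·
  (1,4): δ = 28.84°  ·
  (1,5): δ = 65.48°  ·
  (1,6): δ = 117.33°  ·
  (2,3): δ = 137.03°  ·
  (2,4): δ = 104.16°  ·
  (2,5): δ = 9.85°  ✓
  (2,6): δ = 42.01°  ·
  (3,4): δ = 147.13°  ·
  (3,5): δ = 52.82°  ·
  (3,6): δ = 0.96°  ✓
  (4,5): δ = 85.68°  ·
  (4,6): δ = 33.83°  ·
  (5,6): δ = 128.15°  ·
antipodal pairs: 4

count = 4; pairs: (0,3), (0,4), (2,5), (3,6)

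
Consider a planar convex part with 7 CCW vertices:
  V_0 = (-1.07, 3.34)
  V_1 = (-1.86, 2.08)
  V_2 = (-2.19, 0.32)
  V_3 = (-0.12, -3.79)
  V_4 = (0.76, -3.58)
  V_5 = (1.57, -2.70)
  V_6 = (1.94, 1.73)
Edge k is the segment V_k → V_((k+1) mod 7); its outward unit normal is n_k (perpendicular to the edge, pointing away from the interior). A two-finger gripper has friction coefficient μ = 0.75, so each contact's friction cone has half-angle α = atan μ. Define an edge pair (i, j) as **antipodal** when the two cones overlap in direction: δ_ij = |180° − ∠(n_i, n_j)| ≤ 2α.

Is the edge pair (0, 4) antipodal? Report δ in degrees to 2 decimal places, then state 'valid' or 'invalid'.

δ = 10.54°, valid

α = atan 0.75 = 36.87°;  2α = 73.74°
edge 0: e_0 = (-0.79, -1.26);  n_0 = (-0.8472, +0.5312)
edge 4: e_4 = (+0.81, +0.88);  n_4 = (+0.7358, -0.6772)
∠(n_0, n_4) = 169.46°
δ = |180° − 169.46°| = 10.54°
10.54° ≤ 2α = 73.74°  →  valid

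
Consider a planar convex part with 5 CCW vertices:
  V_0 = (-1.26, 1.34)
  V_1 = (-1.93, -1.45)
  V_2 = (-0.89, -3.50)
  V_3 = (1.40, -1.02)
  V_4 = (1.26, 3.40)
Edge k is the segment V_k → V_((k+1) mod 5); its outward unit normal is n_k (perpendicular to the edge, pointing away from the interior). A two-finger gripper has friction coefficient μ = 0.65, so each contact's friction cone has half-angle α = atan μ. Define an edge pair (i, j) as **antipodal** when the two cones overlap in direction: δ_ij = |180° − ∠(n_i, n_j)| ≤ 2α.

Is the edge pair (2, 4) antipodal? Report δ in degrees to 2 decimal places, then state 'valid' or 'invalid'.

δ = 8.02°, valid

α = atan 0.65 = 33.02°;  2α = 66.05°
edge 2: e_2 = (+2.29, +2.48);  n_2 = (+0.7347, -0.6784)
edge 4: e_4 = (-2.52, -2.06);  n_4 = (-0.6329, +0.7742)
∠(n_2, n_4) = 171.98°
δ = |180° − 171.98°| = 8.02°
8.02° ≤ 2α = 66.05°  →  valid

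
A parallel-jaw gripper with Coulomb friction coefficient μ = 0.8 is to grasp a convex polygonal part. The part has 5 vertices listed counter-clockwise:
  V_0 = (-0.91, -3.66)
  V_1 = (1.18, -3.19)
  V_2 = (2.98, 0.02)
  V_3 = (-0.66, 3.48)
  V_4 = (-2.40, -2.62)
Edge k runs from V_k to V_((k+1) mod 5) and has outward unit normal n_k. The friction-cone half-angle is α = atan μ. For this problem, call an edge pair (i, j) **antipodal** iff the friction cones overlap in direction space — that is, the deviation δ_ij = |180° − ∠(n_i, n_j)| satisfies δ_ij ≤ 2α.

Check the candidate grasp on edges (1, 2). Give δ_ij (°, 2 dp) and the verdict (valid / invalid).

δ = 104.27°, invalid

α = atan 0.8 = 38.66°;  2α = 77.32°
edge 1: e_1 = (+1.80, +3.21);  n_1 = (+0.8722, -0.4891)
edge 2: e_2 = (-3.64, +3.46);  n_2 = (+0.6890, +0.7248)
∠(n_1, n_2) = 75.73°
δ = |180° − 75.73°| = 104.27°
104.27° > 2α = 77.32°  →  invalid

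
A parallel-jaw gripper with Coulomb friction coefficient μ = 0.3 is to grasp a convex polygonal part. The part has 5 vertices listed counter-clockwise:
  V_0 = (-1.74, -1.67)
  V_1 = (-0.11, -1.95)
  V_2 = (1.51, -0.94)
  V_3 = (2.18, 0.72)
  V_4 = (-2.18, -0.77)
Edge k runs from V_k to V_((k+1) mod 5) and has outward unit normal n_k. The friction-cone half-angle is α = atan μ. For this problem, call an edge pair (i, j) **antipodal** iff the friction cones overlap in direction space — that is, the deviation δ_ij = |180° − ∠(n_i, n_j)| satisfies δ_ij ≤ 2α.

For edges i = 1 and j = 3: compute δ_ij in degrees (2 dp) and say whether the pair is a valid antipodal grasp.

δ = 13.07°, valid

α = atan 0.3 = 16.70°;  2α = 33.40°
edge 1: e_1 = (+1.62, +1.01);  n_1 = (+0.5291, -0.8486)
edge 3: e_3 = (-4.36, -1.49);  n_3 = (-0.3234, +0.9463)
∠(n_1, n_3) = 166.93°
δ = |180° − 166.93°| = 13.07°
13.07° ≤ 2α = 33.40°  →  valid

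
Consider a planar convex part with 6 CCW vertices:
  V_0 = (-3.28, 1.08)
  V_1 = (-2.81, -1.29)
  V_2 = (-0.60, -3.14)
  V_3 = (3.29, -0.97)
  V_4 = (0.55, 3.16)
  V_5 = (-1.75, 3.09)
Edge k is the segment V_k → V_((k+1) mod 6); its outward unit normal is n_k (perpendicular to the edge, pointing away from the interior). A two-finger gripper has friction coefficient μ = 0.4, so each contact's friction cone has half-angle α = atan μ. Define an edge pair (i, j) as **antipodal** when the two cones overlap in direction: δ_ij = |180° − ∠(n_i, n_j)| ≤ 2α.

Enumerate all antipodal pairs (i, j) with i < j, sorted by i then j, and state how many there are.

count = 5; pairs: (0,3), (1,3), (1,4), (2,4), (2,5)

α = atan 0.4 = 21.80°;  2α = 43.60°
n_0 = (-0.9809, -0.1945)
n_1 = (-0.6419, -0.7668)
n_2 = (+0.4872, -0.8733)
n_3 = (+0.8333, +0.5528)
n_4 = (-0.0304, +0.9995)
n_5 = (-0.7957, +0.6057)
  (0,1): δ = 141.15°  ·
  (0,2): δ = 72.06°  ·
  (0,3): δ = 22.34°  ✓
  (0,4): δ = 80.53°  ·
  (0,5): δ = 131.50°  ·
  (1,2): δ = 110.91°  ·
  (1,3): δ = 16.51°  ✓
  (1,4): δ = 41.68°  ✓
  (1,5): δ = 92.65°  ·
  (2,3): δ = 85.59°  ·
  (2,4): δ = 27.41°  ✓
  (2,5): δ = 23.57°  ✓
  (3,4): δ = 121.82°  ·
  (3,5): δ = 70.84°  ·
  (4,5): δ = 129.02°  ·
antipodal pairs: 5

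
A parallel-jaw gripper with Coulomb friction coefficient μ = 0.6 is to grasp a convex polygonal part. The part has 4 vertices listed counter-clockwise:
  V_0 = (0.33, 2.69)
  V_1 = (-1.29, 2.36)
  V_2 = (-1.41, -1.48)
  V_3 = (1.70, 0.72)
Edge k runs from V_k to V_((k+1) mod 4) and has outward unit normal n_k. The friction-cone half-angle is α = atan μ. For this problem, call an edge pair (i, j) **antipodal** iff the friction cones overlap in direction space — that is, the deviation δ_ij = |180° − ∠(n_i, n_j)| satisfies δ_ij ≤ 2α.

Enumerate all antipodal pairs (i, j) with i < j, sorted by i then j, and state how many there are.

count = 3; pairs: (0,2), (1,2), (1,3)

α = atan 0.6 = 30.96°;  2α = 61.93°
n_0 = (-0.1996, +0.9799)
n_1 = (-0.9995, +0.0312)
n_2 = (+0.5775, -0.8164)
n_3 = (+0.8210, +0.5709)
  (0,1): δ = 103.30°  ·
  (0,2): δ = 23.76°  ✓
  (0,3): δ = 113.30°  ·
  (1,2): δ = 52.93°  ✓
  (1,3): δ = 36.61°  ✓
  (2,3): δ = 90.46°  ·
antipodal pairs: 3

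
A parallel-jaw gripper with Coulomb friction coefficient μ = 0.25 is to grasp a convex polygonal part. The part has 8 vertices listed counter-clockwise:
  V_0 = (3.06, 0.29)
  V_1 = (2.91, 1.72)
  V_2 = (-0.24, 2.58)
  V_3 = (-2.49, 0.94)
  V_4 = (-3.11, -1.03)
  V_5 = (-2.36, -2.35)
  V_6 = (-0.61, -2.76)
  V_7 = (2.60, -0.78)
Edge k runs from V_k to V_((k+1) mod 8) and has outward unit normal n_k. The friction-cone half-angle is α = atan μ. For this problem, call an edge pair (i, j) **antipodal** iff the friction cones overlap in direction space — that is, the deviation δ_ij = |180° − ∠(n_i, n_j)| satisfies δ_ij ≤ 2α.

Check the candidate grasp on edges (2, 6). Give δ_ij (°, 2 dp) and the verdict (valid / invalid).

α = atan 0.25 = 14.04°;  2α = 28.07°
edge 2: e_2 = (-2.25, -1.64);  n_2 = (-0.5890, +0.8081)
edge 6: e_6 = (+3.21, +1.98);  n_6 = (+0.5250, -0.8511)
∠(n_2, n_6) = 175.58°
δ = |180° − 175.58°| = 4.42°
4.42° ≤ 2α = 28.07°  →  valid

δ = 4.42°, valid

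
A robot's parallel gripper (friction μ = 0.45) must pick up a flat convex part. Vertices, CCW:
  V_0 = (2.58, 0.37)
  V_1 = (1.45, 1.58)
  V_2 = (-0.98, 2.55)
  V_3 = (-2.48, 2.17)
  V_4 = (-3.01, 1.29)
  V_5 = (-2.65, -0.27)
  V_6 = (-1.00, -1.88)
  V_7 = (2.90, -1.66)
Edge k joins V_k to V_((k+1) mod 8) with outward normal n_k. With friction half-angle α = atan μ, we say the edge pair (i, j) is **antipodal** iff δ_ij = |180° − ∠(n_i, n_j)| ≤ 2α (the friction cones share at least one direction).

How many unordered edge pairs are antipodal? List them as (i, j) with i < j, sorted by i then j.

count = 8; pairs: (0,4), (0,5), (1,5), (1,6), (2,6), (3,7), (4,7), (5,7)

α = atan 0.45 = 24.23°;  2α = 48.46°
n_0 = (+0.7309, +0.6825)
n_1 = (+0.3707, +0.9287)
n_2 = (-0.2456, +0.9694)
n_3 = (-0.8566, +0.5159)
n_4 = (-0.9744, -0.2249)
n_5 = (-0.6984, -0.7157)
n_6 = (+0.0563, -0.9984)
n_7 = (+0.9878, +0.1557)
  (0,1): δ = 154.80°  ·
  (0,2): δ = 118.83°  ·
  (0,3): δ = 74.10°  ·
  (0,4): δ = 30.05°  ✓
  (0,5): δ = 2.66°  ✓
  (0,6): δ = 50.19°  ·
  (0,7): δ = 145.92°  ·
  (1,2): δ = 144.02°  ·
  (1,3): δ = 99.30°  ·
  (1,4): δ = 55.24°  ·
  (1,5): δ = 22.54°  ✓
  (1,6): δ = 24.99°  ✓
  (1,7): δ = 120.72°  ·
  (2,3): δ = 135.28°  ·
  (2,4): δ = 91.22°  ·
  (2,5): δ = 58.51°  ·
  (2,6): δ = 10.99°  ✓
  (2,7): δ = 84.74°  ·
  (3,4): δ = 135.95°  ·
  (3,5): δ = 103.24°  ·
  (3,6): δ = 55.71°  ·
  (3,7): δ = 40.02°  ✓
  (4,5): δ = 147.29°  ·
  (4,6): δ = 99.77°  ·
  (4,7): δ = 4.04°  ✓
  (5,6): δ = 132.47°  ·
  (5,7): δ = 36.74°  ✓
  (6,7): δ = 84.27°  ·
antipodal pairs: 8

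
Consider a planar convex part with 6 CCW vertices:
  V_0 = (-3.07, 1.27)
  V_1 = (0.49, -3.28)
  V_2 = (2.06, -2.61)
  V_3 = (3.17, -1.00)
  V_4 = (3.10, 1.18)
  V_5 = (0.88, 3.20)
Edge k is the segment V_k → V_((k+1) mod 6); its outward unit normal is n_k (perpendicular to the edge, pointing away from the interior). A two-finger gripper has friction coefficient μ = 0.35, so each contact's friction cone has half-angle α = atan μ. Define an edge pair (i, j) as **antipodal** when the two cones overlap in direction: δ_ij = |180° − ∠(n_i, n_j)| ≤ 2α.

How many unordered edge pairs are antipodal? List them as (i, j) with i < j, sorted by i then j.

count = 4; pairs: (0,3), (0,4), (1,5), (2,5)

α = atan 0.35 = 19.29°;  2α = 38.58°
n_0 = (-0.7876, -0.6162)
n_1 = (+0.3925, -0.9197)
n_2 = (+0.8233, -0.5676)
n_3 = (+0.9995, +0.0321)
n_4 = (+0.6730, +0.7396)
n_5 = (-0.4390, +0.8985)
  (0,1): δ = 104.93°  ·
  (0,2): δ = 72.62°  ·
  (0,3): δ = 36.20°  ✓
  (0,4): δ = 9.66°  ✓
  (0,5): δ = 78.00°  ·
  (1,2): δ = 147.69°  ·
  (1,3): δ = 111.27°  ·
  (1,4): δ = 65.41°  ·
  (1,5): δ = 2.93°  ✓
  (2,3): δ = 143.58°  ·
  (2,4): δ = 97.72°  ·
  (2,5): δ = 29.38°  ✓
  (3,4): δ = 134.14°  ·
  (3,5): δ = 65.80°  ·
  (4,5): δ = 111.66°  ·
antipodal pairs: 4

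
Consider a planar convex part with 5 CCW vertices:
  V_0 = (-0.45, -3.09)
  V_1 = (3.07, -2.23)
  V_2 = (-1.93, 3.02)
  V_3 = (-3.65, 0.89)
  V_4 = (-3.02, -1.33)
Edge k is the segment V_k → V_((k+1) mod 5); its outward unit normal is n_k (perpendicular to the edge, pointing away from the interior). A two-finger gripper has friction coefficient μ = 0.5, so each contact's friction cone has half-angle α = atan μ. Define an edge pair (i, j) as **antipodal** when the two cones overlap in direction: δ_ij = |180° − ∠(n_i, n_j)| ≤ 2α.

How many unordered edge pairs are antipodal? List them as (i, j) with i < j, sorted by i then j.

count = 3; pairs: (0,2), (1,3), (1,4)

α = atan 0.5 = 26.57°;  2α = 53.13°
n_0 = (+0.2373, -0.9714)
n_1 = (+0.7241, +0.6897)
n_2 = (-0.7780, +0.6283)
n_3 = (-0.9620, -0.2730)
n_4 = (-0.5650, -0.8251)
  (0,1): δ = 60.13°  ·
  (0,2): δ = 37.35°  ✓
  (0,3): δ = 92.11°  ·
  (0,4): δ = 131.87°  ·
  (1,2): δ = 82.52°  ·
  (1,3): δ = 27.76°  ✓
  (1,4): δ = 11.99°  ✓
  (2,3): δ = 125.24°  ·
  (2,4): δ = 85.48°  ·
  (3,4): δ = 140.25°  ·
antipodal pairs: 3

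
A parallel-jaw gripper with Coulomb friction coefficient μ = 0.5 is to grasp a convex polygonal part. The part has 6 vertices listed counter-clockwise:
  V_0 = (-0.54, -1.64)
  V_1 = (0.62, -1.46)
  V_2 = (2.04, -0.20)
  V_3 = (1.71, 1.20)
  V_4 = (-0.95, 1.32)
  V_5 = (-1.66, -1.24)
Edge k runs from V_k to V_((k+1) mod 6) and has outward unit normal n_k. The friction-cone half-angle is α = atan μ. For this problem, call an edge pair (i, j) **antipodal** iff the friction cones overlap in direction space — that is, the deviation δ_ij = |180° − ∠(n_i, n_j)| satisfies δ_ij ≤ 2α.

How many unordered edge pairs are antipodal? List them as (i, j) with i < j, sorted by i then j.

count = 5; pairs: (0,3), (1,3), (1,4), (2,4), (3,5)

α = atan 0.5 = 26.57°;  2α = 53.13°
n_0 = (+0.1533, -0.9882)
n_1 = (+0.6637, -0.7480)
n_2 = (+0.9733, +0.2294)
n_3 = (+0.0451, +0.9990)
n_4 = (-0.9636, +0.2673)
n_5 = (-0.3363, -0.9417)
  (0,1): δ = 147.24°  ·
  (0,2): δ = 85.56°  ·
  (0,3): δ = 11.40°  ✓
  (0,4): δ = 65.68°  ·
  (0,5): δ = 151.53°  ·
  (1,2): δ = 118.32°  ·
  (1,3): δ = 44.17°  ✓
  (1,4): δ = 32.92°  ✓
  (1,5): δ = 118.76°  ·
  (2,3): δ = 105.85°  ·
  (2,4): δ = 28.76°  ✓
  (2,5): δ = 57.08°  ·
  (3,4): δ = 102.92°  ·
  (3,5): δ = 17.07°  ✓
  (4,5): δ = 94.15°  ·
antipodal pairs: 5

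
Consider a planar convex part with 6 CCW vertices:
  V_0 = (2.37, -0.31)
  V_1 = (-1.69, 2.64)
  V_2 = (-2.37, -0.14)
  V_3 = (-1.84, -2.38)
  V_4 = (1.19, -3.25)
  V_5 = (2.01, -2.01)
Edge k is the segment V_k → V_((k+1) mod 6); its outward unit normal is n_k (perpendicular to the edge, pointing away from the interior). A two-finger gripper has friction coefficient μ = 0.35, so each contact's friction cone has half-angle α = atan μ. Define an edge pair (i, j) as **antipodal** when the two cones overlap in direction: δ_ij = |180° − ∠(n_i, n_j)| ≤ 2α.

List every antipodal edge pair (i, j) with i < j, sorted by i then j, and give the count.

α = atan 0.35 = 19.29°;  2α = 38.58°
n_0 = (+0.5878, +0.8090)
n_1 = (-0.9714, +0.2376)
n_2 = (-0.9731, -0.2302)
n_3 = (-0.2760, -0.9612)
n_4 = (+0.8341, -0.5516)
n_5 = (+0.9783, -0.2072)
  (0,1): δ = 67.74°  ·
  (0,2): δ = 40.69°  ·
  (0,3): δ = 19.98°  ✓
  (0,4): δ = 92.53°  ·
  (0,5): δ = 114.05°  ·
  (1,2): δ = 152.94°  ·
  (1,3): δ = 92.28°  ·
  (1,4): δ = 19.73°  ✓
  (1,5): δ = 1.79°  ✓
  (2,3): δ = 119.33°  ·
  (2,4): δ = 46.79°  ·
  (2,5): δ = 25.27°  ✓
  (3,4): δ = 107.46°  ·
  (3,5): δ = 85.94°  ·
  (4,5): δ = 158.48°  ·
antipodal pairs: 4

count = 4; pairs: (0,3), (1,4), (1,5), (2,5)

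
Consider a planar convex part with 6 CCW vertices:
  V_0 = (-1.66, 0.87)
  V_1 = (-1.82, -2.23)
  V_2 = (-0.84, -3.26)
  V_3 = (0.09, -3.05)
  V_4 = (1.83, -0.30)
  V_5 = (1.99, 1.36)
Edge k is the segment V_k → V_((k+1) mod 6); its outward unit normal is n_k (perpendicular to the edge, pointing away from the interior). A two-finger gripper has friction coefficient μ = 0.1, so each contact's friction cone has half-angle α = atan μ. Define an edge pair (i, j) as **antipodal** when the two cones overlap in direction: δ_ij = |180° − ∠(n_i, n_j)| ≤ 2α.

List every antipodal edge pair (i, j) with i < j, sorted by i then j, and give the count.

α = atan 0.1 = 5.71°;  2α = 11.42°
n_0 = (-0.9987, +0.0515)
n_1 = (-0.7245, -0.6893)
n_2 = (+0.2203, -0.9754)
n_3 = (+0.8451, -0.5347)
n_4 = (+0.9954, -0.0959)
n_5 = (-0.1331, +0.9911)
  (0,1): δ = 133.47°  ·
  (0,2): δ = 74.32°  ·
  (0,3): δ = 29.37°  ·
  (0,4): δ = 2.55°  ✓
  (0,5): δ = 100.60°  ·
  (1,2): δ = 120.85°  ·
  (1,3): δ = 75.90°  ·
  (1,4): δ = 49.08°  ·
  (1,5): δ = 54.07°  ·
  (2,3): δ = 135.05°  ·
  (2,4): δ = 108.23°  ·
  (2,5): δ = 5.08°  ✓
  (3,4): δ = 153.18°  ·
  (3,5): δ = 50.03°  ·
  (4,5): δ = 76.85°  ·
antipodal pairs: 2

count = 2; pairs: (0,4), (2,5)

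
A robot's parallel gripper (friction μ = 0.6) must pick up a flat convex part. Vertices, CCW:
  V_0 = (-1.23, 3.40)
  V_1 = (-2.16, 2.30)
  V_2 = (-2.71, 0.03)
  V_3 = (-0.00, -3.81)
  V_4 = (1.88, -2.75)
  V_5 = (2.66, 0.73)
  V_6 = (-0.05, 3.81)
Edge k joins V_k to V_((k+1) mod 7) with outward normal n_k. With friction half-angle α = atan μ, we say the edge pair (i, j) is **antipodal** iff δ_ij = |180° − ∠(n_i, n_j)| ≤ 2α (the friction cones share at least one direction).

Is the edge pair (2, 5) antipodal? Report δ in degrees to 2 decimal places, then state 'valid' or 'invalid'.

α = atan 0.6 = 30.96°;  2α = 61.93°
edge 2: e_2 = (+2.71, -3.84);  n_2 = (-0.8170, -0.5766)
edge 5: e_5 = (-2.71, +3.08);  n_5 = (+0.7508, +0.6606)
∠(n_2, n_5) = 173.87°
δ = |180° − 173.87°| = 6.13°
6.13° ≤ 2α = 61.93°  →  valid

δ = 6.13°, valid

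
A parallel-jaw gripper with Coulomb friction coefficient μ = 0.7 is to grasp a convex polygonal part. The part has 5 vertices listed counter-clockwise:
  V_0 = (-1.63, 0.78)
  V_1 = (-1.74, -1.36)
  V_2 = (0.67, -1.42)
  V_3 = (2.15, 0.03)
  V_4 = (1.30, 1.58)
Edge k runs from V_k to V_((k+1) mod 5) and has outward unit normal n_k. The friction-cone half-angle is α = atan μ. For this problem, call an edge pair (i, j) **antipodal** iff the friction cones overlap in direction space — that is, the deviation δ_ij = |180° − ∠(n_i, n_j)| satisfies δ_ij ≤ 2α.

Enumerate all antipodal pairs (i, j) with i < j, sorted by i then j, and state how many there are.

α = atan 0.7 = 34.99°;  2α = 69.98°
n_0 = (-0.9987, +0.0513)
n_1 = (-0.0249, -0.9997)
n_2 = (+0.6998, -0.7143)
n_3 = (+0.8768, +0.4808)
n_4 = (-0.2634, +0.9647)
  (0,1): δ = 88.48°  ·
  (0,2): δ = 42.64°  ✓
  (0,3): δ = 31.68°  ✓
  (0,4): δ = 108.21°  ·
  (1,2): δ = 134.16°  ·
  (1,3): δ = 59.83°  ✓
  (1,4): δ = 16.70°  ✓
  (2,3): δ = 105.67°  ·
  (2,4): δ = 29.14°  ✓
  (3,4): δ = 103.47°  ·
antipodal pairs: 5

count = 5; pairs: (0,2), (0,3), (1,3), (1,4), (2,4)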